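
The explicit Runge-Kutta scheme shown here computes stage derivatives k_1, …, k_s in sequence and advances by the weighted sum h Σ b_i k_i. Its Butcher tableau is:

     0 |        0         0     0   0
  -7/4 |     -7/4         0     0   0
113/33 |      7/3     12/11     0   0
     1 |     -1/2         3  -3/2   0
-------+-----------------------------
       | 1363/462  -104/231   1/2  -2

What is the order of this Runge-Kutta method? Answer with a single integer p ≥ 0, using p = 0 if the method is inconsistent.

2

b = (1363/462, -104/231, 1/2, -2)
c = (0, -7/4, 113/33, 1)
Ac = (0, 0, -21/11, -457/44)
Σ b_i: 1363/462·1 + (-104/231)·1 + 1/2·1 + (-2)·1 = 1 ✓
b·c: (-104/231)·(-7/4) + 1/2·113/33 + (-2)·1 = 1/2 ✓
b·c²: (-104/231)·49/16 + 1/2·12769/1089 + (-2)·1 = 2705/1089 ≠ 1/3 ⇒ order 2.
b·Ac: 1/2·(-21/11) + (-2)·(-457/44) = 218/11 ≠ 1/6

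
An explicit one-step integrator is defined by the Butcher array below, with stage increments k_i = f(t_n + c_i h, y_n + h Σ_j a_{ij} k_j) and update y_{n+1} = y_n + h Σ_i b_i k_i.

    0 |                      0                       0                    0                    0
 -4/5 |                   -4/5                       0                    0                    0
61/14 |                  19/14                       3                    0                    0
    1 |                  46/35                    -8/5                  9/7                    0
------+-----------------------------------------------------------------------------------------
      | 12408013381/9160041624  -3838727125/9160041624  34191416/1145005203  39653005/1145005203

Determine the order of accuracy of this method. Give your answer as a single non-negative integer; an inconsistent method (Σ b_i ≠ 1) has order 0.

3

b = (12408013381/9160041624, -3838727125/9160041624, 34191416/1145005203, 39653005/1145005203)
c = (0, -4/5, 61/14, 1)
Ac = (0, 0, -12/5, 16861/2450)
Σ b_i: 12408013381/9160041624·1 + (-3838727125/9160041624)·1 + 34191416/1145005203·1 + 39653005/1145005203·1 = 1 ✓
b·c: (-3838727125/9160041624)·(-4/5) + 34191416/1145005203·61/14 + 39653005/1145005203·1 = 1/2 ✓
b·c²: (-3838727125/9160041624)·16/25 + 34191416/1145005203·3721/196 + 39653005/1145005203·1 = 1/3 ✓
b·Ac: 34191416/1145005203·(-12/5) + 39653005/1145005203·16861/2450 = 1/6 ✓
b·c³: (-3838727125/9160041624)·(-64/125) + 34191416/1145005203·226981/2744 + 39653005/1145005203·1 = 7265094850/2671678807 ≠ 1/4 ⇒ order 3.
b·(c∘Ac): 34191416/1145005203·(-366/35) + 39653005/1145005203·16861/2450 = -846509227/11450052030 ≠ 1/8
b·Ac²: 34191416/1145005203·48/25 + 39653005/1145005203·4010509/171500 = 139010026849/160300728420 ≠ 1/12
b·A²c: 39653005/1145005203·(-108/35) = -40785948/381668401 ≠ 1/24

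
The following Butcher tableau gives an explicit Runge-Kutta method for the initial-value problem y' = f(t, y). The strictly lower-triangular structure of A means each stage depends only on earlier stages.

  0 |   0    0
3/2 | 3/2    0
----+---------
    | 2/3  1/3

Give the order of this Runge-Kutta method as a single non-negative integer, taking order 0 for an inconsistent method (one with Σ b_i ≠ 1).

2

b = (2/3, 1/3)
c = (0, 3/2)
Σ b_i: 2/3·1 + 1/3·1 = 1 ✓
b·c: 1/3·3/2 = 1/2 ✓; 2 stages ⇒ order 2.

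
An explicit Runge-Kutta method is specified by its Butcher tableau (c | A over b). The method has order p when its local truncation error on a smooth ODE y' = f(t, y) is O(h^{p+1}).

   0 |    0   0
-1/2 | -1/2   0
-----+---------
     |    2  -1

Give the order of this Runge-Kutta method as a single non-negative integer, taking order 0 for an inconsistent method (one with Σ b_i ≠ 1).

2

b = (2, -1)
c = (0, -1/2)
Σ b_i: 2·1 + (-1)·1 = 1 ✓
b·c: (-1)·(-1/2) = 1/2 ✓; 2 stages ⇒ order 2.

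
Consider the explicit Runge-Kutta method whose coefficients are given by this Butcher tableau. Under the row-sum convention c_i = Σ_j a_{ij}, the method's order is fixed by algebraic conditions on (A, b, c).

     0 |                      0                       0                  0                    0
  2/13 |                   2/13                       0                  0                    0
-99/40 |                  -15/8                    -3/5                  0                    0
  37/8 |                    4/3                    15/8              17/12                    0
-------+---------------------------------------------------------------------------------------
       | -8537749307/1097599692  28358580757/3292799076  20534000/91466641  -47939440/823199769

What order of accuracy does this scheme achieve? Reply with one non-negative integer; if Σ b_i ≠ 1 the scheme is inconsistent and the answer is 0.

b = (-8537749307/1097599692, 28358580757/3292799076, 20534000/91466641, -47939440/823199769)
c = (0, 2/13, -99/40, 37/8)
Ac = (0, 0, -6/65, -6693/2080)
Σ b_i: (-8537749307/1097599692)·1 + 28358580757/3292799076·1 + 20534000/91466641·1 + (-47939440/823199769)·1 = 1 ✓
b·c: 28358580757/3292799076·2/13 + 20534000/91466641·(-99/40) + (-47939440/823199769)·37/8 = 1/2 ✓
b·c²: 28358580757/3292799076·4/169 + 20534000/91466641·9801/1600 + (-47939440/823199769)·1369/64 = 1/3 ✓
b·Ac: 20534000/91466641·(-6/65) + (-47939440/823199769)·(-6693/2080) = 1/6 ✓
b·c³: 28358580757/3292799076·8/2197 + 20534000/91466641·(-970299/64000) + (-47939440/823199769)·50653/512 = -260649689617/28537591992 ≠ 1/4 ⇒ order 3.
b·(c∘Ac): 20534000/91466641·297/1300 + (-47939440/823199769)·(-247641/16640) = 52393038961/57075183984 ≠ 1/8
b·Ac²: 20534000/91466641·(-12/845) + (-47939440/823199769)·9434091/1081600 = -145866557567/285375919920 ≠ 1/12
b·A²c: (-47939440/823199769)·(-17/130) = 81497048/10701596997 ≠ 1/24

3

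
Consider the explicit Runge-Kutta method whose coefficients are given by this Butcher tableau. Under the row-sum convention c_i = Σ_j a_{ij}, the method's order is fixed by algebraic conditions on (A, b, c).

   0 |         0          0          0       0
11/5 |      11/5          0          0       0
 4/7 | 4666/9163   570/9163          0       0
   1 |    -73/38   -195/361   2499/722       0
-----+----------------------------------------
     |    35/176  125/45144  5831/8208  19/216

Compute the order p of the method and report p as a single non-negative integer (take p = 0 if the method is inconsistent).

b = (35/176, 125/45144, 5831/8208, 19/216)
c = (0, 11/5, 4/7, 1)
Ac = (0, 0, 114/833, 15/19)
Σ b_i: 35/176·1 + 125/45144·1 + 5831/8208·1 + 19/216·1 = 1 ✓
b·c: 125/45144·11/5 + 5831/8208·4/7 + 19/216·1 = 1/2 ✓
b·c²: 125/45144·121/25 + 5831/8208·16/49 + 19/216·1 = 1/3 ✓
b·Ac: 5831/8208·114/833 + 19/216·15/19 = 1/6 ✓
b·c³: 125/45144·1331/125 + 5831/8208·64/343 + 19/216·1 = 1/4 ✓
b·(c∘Ac): 5831/8208·456/5831 + 19/216·15/19 = 1/8 ✓
b·Ac²: 5831/8208·1254/4165 + 19/216·(-141/95) = 1/12 ✓
b·A²c: 19/216·9/19 = 1/24 ✓; 4 stages ⇒ order 4.

4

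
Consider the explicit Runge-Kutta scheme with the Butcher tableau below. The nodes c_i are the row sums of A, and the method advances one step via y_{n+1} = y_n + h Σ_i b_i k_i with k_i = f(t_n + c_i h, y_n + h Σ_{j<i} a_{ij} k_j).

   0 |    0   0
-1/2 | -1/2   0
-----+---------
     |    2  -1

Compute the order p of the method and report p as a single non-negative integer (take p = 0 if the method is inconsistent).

b = (2, -1)
c = (0, -1/2)
Σ b_i: 2·1 + (-1)·1 = 1 ✓
b·c: (-1)·(-1/2) = 1/2 ✓; 2 stages ⇒ order 2.

2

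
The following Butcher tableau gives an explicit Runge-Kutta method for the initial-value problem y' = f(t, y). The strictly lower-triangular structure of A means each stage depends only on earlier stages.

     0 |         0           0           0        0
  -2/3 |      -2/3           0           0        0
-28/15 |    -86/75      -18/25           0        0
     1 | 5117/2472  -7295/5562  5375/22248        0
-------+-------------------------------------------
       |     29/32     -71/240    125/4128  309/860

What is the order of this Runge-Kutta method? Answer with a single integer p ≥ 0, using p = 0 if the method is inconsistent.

4

b = (29/32, -71/240, 125/4128, 309/860)
c = (0, -2/3, -28/15, 1)
Ac = (0, 0, 12/25, 785/1854)
Σ b_i: 29/32·1 + (-71/240)·1 + 125/4128·1 + 309/860·1 = 1 ✓
b·c: (-71/240)·(-2/3) + 125/4128·(-28/15) + 309/860·1 = 1/2 ✓
b·c²: (-71/240)·4/9 + 125/4128·784/225 + 309/860·1 = 1/3 ✓
b·Ac: 125/4128·12/25 + 309/860·785/1854 = 1/6 ✓
b·c³: (-71/240)·(-8/27) + 125/4128·(-21952/3375) + 309/860·1 = 1/4 ✓
b·(c∘Ac): 125/4128·(-112/125) + 309/860·785/1854 = 1/8 ✓
b·Ac²: 125/4128·(-8/25) + 309/860·80/309 = 1/12 ✓
b·A²c: 309/860·215/1854 = 1/24 ✓; 4 stages ⇒ order 4.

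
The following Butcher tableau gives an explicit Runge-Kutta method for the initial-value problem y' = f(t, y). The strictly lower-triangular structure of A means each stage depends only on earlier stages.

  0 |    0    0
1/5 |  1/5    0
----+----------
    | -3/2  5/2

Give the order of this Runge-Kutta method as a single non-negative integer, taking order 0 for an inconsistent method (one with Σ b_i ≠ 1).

b = (-3/2, 5/2)
c = (0, 1/5)
Σ b_i: (-3/2)·1 + 5/2·1 = 1 ✓
b·c: 5/2·1/5 = 1/2 ✓; 2 stages ⇒ order 2.

2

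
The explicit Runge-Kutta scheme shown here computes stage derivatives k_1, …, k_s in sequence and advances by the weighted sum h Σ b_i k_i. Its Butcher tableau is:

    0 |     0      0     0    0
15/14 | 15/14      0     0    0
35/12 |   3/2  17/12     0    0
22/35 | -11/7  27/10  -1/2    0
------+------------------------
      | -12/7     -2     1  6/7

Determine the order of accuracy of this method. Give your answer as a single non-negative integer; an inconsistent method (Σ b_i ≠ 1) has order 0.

0

b = (-12/7, -2, 1, 6/7)
c = (0, 15/14, 35/12, 22/35)
Ac = (0, 0, 85/56, 241/168)
Σ b_i: (-12/7)·1 + (-2)·1 + 1·1 + 6/7·1 = -13/7 ≠ 1 ⇒ order 0.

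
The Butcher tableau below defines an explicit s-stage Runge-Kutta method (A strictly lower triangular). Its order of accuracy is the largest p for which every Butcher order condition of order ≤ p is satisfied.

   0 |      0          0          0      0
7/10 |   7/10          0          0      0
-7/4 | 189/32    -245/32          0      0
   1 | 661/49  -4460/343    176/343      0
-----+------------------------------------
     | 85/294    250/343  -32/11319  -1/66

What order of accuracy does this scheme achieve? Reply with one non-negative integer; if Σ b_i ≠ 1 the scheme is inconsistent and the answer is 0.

4

b = (85/294, 250/343, -32/11319, -1/66)
c = (0, 7/10, -7/4, 1)
Ac = (0, 0, -343/64, -10)
Σ b_i: 85/294·1 + 250/343·1 + (-32/11319)·1 + (-1/66)·1 = 1 ✓
b·c: 250/343·7/10 + (-32/11319)·(-7/4) + (-1/66)·1 = 1/2 ✓
b·c²: 250/343·49/100 + (-32/11319)·49/16 + (-1/66)·1 = 1/3 ✓
b·Ac: (-32/11319)·(-343/64) + (-1/66)·(-10) = 1/6 ✓
b·c³: 250/343·343/1000 + (-32/11319)·(-343/64) + (-1/66)·1 = 1/4 ✓
b·(c∘Ac): (-32/11319)·2401/256 + (-1/66)·(-10) = 1/8 ✓
b·Ac²: (-32/11319)·(-2401/640) + (-1/66)·(-24/5) = 1/12 ✓
b·A²c: (-1/66)·(-11/4) = 1/24 ✓; 4 stages ⇒ order 4.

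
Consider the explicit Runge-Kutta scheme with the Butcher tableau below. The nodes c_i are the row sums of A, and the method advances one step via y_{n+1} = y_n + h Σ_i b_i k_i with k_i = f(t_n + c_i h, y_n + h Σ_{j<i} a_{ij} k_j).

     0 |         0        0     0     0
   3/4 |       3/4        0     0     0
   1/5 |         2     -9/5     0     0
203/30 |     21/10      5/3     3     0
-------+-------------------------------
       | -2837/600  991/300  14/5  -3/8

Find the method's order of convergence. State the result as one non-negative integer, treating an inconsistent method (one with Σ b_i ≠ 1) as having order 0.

b = (-2837/600, 991/300, 14/5, -3/8)
c = (0, 3/4, 1/5, 203/30)
Ac = (0, 0, -27/20, 37/20)
Σ b_i: (-2837/600)·1 + 991/300·1 + 14/5·1 + (-3/8)·1 = 1 ✓
b·c: 991/300·3/4 + 14/5·1/5 + (-3/8)·203/30 = 1/2 ✓
b·c²: 991/300·9/16 + 14/5·1/25 + (-3/8)·41209/900 = -364807/24000 ≠ 1/3 ⇒ order 2.
b·Ac: 14/5·(-27/20) + (-3/8)·37/20 = -3579/800 ≠ 1/6

2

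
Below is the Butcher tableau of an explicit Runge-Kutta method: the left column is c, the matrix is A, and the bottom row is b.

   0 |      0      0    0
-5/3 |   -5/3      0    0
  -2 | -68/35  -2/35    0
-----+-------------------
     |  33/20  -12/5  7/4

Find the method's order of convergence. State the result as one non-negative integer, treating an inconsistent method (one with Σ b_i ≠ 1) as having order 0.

b = (33/20, -12/5, 7/4)
c = (0, -5/3, -2)
Ac = (0, 0, 2/21)
Σ b_i: 33/20·1 + (-12/5)·1 + 7/4·1 = 1 ✓
b·c: (-12/5)·(-5/3) + 7/4·(-2) = 1/2 ✓
b·c²: (-12/5)·25/9 + 7/4·4 = 1/3 ✓
b·Ac: 7/4·2/21 = 1/6 ✓; 3 stages ⇒ order 3.

3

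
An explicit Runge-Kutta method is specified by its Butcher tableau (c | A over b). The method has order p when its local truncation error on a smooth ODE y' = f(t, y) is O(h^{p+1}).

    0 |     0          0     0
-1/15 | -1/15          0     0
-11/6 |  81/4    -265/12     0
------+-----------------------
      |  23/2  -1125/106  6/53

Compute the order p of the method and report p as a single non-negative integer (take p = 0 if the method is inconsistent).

b = (23/2, -1125/106, 6/53)
c = (0, -1/15, -11/6)
Ac = (0, 0, 53/36)
Σ b_i: 23/2·1 + (-1125/106)·1 + 6/53·1 = 1 ✓
b·c: (-1125/106)·(-1/15) + 6/53·(-11/6) = 1/2 ✓
b·c²: (-1125/106)·1/225 + 6/53·121/36 = 1/3 ✓
b·Ac: 6/53·53/36 = 1/6 ✓; 3 stages ⇒ order 3.

3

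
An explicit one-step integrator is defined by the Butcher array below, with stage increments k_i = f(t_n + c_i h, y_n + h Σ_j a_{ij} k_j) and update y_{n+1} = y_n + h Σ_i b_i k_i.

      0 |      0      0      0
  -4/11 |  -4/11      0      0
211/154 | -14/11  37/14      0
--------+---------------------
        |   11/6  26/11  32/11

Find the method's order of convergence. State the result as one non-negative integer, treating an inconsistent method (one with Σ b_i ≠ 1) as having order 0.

b = (11/6, 26/11, 32/11)
c = (0, -4/11, 211/154)
Ac = (0, 0, -74/77)
Σ b_i: 11/6·1 + 26/11·1 + 32/11·1 = 469/66 ≠ 1 ⇒ order 0.

0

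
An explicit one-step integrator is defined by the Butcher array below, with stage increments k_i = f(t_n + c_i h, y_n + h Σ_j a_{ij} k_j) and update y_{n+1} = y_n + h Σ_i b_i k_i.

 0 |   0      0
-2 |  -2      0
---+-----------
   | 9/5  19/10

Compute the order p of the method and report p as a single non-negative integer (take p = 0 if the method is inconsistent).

b = (9/5, 19/10)
c = (0, -2)
Σ b_i: 9/5·1 + 19/10·1 = 37/10 ≠ 1 ⇒ order 0.

0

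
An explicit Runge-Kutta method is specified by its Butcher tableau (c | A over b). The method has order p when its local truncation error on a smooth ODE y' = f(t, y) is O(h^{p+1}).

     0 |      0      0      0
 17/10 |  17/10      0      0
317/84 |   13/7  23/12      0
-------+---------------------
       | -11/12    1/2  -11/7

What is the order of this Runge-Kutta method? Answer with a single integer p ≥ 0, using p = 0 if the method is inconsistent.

b = (-11/12, 1/2, -11/7)
c = (0, 17/10, 317/84)
Ac = (0, 0, 391/120)
Σ b_i: (-11/12)·1 + 1/2·1 + (-11/7)·1 = -167/84 ≠ 1 ⇒ order 0.

0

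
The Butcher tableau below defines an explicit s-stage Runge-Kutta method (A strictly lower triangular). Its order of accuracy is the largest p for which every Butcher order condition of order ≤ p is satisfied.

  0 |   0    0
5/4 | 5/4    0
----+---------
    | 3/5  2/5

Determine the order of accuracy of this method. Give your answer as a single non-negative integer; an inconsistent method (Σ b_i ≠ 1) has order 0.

2

b = (3/5, 2/5)
c = (0, 5/4)
Σ b_i: 3/5·1 + 2/5·1 = 1 ✓
b·c: 2/5·5/4 = 1/2 ✓; 2 stages ⇒ order 2.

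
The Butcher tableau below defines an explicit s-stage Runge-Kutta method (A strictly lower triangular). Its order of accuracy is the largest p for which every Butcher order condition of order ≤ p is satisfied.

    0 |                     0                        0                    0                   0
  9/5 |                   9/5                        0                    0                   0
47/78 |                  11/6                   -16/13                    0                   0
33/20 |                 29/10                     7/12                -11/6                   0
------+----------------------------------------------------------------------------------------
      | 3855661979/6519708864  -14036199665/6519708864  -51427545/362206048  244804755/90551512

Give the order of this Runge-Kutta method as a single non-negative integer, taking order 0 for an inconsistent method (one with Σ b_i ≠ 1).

3

b = (3855661979/6519708864, -14036199665/6519708864, -51427545/362206048, 244804755/90551512)
c = (0, 9/5, 47/78, 33/20)
Ac = (0, 0, -144/65, -32/585)
Σ b_i: 3855661979/6519708864·1 + (-14036199665/6519708864)·1 + (-51427545/362206048)·1 + 244804755/90551512·1 = 1 ✓
b·c: (-14036199665/6519708864)·9/5 + (-51427545/362206048)·47/78 + 244804755/90551512·33/20 = 1/2 ✓
b·c²: (-14036199665/6519708864)·81/25 + (-51427545/362206048)·2209/6084 + 244804755/90551512·1089/400 = 1/3 ✓
b·Ac: (-51427545/362206048)·(-144/65) + 244804755/90551512·(-32/585) = 1/6 ✓
b·c³: (-14036199665/6519708864)·729/125 + (-51427545/362206048)·103823/474552 + 244804755/90551512·35937/8000 = -7497632618399/16951243046400 ≠ 1/4 ⇒ order 3.
b·(c∘Ac): (-51427545/362206048)·(-1128/845) + 244804755/90551512·(-88/975) = -12330991/226378780 ≠ 1/8
b·Ac²: (-51427545/362206048)·(-1296/325) + 244804755/90551512·1117339/912600 = 1642657790603/423781076160 ≠ 1/12
b·A²c: 244804755/90551512·264/65 = 124285491/11318939 ≠ 1/24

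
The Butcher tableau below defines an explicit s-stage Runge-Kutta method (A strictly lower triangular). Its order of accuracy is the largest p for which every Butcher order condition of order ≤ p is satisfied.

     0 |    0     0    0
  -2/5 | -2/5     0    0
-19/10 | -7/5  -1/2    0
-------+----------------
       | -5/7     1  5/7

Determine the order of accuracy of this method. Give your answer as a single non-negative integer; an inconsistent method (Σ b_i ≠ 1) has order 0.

b = (-5/7, 1, 5/7)
c = (0, -2/5, -19/10)
Ac = (0, 0, 1/5)
Σ b_i: (-5/7)·1 + 1·1 + 5/7·1 = 1 ✓
b·c: 1·(-2/5) + 5/7·(-19/10) = -123/70 ≠ 1/2 ⇒ order 1.

1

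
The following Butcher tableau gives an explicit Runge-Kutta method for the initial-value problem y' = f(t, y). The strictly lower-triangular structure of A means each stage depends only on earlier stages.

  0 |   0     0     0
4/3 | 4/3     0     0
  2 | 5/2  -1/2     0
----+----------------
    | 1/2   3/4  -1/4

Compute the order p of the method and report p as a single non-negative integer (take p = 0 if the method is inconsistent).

3

b = (1/2, 3/4, -1/4)
c = (0, 4/3, 2)
Ac = (0, 0, -2/3)
Σ b_i: 1/2·1 + 3/4·1 + (-1/4)·1 = 1 ✓
b·c: 3/4·4/3 + (-1/4)·2 = 1/2 ✓
b·c²: 3/4·16/9 + (-1/4)·4 = 1/3 ✓
b·Ac: (-1/4)·(-2/3) = 1/6 ✓; 3 stages ⇒ order 3.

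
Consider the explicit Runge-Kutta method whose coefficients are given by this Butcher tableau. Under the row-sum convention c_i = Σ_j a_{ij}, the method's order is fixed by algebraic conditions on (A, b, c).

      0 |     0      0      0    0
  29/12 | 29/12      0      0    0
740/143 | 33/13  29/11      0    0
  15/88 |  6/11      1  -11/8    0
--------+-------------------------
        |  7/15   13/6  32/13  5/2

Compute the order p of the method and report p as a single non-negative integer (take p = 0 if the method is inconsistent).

0

b = (7/15, 13/6, 32/13, 5/2)
c = (0, 29/12, 740/143, 15/88)
Ac = (0, 0, 841/132, -733/156)
Σ b_i: 7/15·1 + 13/6·1 + 32/13·1 + 5/2·1 = 1481/195 ≠ 1 ⇒ order 0.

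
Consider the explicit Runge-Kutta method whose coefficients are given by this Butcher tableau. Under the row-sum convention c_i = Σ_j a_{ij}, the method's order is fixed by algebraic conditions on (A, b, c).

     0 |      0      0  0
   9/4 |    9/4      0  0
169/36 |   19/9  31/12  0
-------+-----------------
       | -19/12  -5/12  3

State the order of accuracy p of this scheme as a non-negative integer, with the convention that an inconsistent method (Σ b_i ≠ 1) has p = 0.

1

b = (-19/12, -5/12, 3)
c = (0, 9/4, 169/36)
Ac = (0, 0, 93/16)
Σ b_i: (-19/12)·1 + (-5/12)·1 + 3·1 = 1 ✓
b·c: (-5/12)·9/4 + 3·169/36 = 631/48 ≠ 1/2 ⇒ order 1.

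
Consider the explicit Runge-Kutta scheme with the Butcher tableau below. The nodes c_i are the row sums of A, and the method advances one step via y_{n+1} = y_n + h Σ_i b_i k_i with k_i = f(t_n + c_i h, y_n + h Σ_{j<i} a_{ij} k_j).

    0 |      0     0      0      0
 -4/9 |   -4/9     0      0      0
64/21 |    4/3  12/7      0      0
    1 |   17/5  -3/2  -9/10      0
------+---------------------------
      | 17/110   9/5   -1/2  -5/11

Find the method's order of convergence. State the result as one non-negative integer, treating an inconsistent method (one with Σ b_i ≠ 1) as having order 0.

b = (17/110, 9/5, -1/2, -5/11)
c = (0, -4/9, 64/21, 1)
Ac = (0, 0, -16/21, -218/105)
Σ b_i: 17/110·1 + 9/5·1 + (-1/2)·1 + (-5/11)·1 = 1 ✓
b·c: 9/5·(-4/9) + (-1/2)·64/21 + (-5/11)·1 = -3209/1155 ≠ 1/2 ⇒ order 1.

1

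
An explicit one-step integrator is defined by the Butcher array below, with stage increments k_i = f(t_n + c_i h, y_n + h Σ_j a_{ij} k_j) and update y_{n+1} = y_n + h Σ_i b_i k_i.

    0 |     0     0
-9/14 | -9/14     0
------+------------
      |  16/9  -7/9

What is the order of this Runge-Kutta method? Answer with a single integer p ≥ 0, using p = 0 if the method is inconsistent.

2

b = (16/9, -7/9)
c = (0, -9/14)
Σ b_i: 16/9·1 + (-7/9)·1 = 1 ✓
b·c: (-7/9)·(-9/14) = 1/2 ✓; 2 stages ⇒ order 2.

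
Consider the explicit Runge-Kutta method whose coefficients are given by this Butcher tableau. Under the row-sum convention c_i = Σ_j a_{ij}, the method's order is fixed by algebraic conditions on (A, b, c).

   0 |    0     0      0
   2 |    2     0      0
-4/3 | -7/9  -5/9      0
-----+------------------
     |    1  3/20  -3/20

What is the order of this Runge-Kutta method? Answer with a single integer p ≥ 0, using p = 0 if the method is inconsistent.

b = (1, 3/20, -3/20)
c = (0, 2, -4/3)
Ac = (0, 0, -10/9)
Σ b_i: 1·1 + 3/20·1 + (-3/20)·1 = 1 ✓
b·c: 3/20·2 + (-3/20)·(-4/3) = 1/2 ✓
b·c²: 3/20·4 + (-3/20)·16/9 = 1/3 ✓
b·Ac: (-3/20)·(-10/9) = 1/6 ✓; 3 stages ⇒ order 3.

3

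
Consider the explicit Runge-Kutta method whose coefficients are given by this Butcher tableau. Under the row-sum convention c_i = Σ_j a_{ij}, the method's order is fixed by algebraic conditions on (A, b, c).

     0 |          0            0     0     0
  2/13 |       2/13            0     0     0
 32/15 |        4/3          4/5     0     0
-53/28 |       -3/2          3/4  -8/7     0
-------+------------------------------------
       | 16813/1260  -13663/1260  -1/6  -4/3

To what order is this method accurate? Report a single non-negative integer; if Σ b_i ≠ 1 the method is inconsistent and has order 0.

2

b = (16813/1260, -13663/1260, -1/6, -4/3)
c = (0, 2/13, 32/15, -53/28)
Ac = (0, 0, 8/65, -6341/2730)
Σ b_i: 16813/1260·1 + (-13663/1260)·1 + (-1/6)·1 + (-4/3)·1 = 1 ✓
b·c: (-13663/1260)·2/13 + (-1/6)·32/15 + (-4/3)·(-53/28) = 1/2 ✓
b·c²: (-13663/1260)·4/169 + (-1/6)·1024/225 + (-4/3)·2809/784 = -9962321/1719900 ≠ 1/3 ⇒ order 2.
b·Ac: (-1/6)·8/65 + (-4/3)·(-6341/2730) = 12598/4095 ≠ 1/6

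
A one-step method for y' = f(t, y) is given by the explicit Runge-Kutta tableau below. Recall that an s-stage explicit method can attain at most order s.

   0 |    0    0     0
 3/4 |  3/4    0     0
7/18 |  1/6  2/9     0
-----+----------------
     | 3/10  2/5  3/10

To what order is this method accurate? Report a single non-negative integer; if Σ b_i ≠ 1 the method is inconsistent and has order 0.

b = (3/10, 2/5, 3/10)
c = (0, 3/4, 7/18)
Ac = (0, 0, 1/6)
Σ b_i: 3/10·1 + 2/5·1 + 3/10·1 = 1 ✓
b·c: 2/5·3/4 + 3/10·7/18 = 5/12 ≠ 1/2 ⇒ order 1.

1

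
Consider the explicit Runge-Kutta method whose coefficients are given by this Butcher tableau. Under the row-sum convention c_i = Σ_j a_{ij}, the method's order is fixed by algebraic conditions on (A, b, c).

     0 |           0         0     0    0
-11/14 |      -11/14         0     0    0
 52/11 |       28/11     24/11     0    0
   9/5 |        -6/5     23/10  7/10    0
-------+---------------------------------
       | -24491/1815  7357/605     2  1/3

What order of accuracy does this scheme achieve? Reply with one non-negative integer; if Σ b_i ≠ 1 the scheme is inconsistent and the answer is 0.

2

b = (-24491/1815, 7357/605, 2, 1/3)
c = (0, -11/14, 52/11, 9/5)
Ac = (0, 0, -12/7, 2313/1540)
Σ b_i: (-24491/1815)·1 + 7357/605·1 + 2·1 + 1/3·1 = 1 ✓
b·c: 7357/605·(-11/14) + 2·52/11 + 1/3·9/5 = 1/2 ✓
b·c²: 7357/605·121/196 + 2·2704/121 + 1/3·81/25 = 4512931/84700 ≠ 1/3 ⇒ order 2.
b·Ac: 2·(-12/7) + 1/3·2313/1540 = -4509/1540 ≠ 1/6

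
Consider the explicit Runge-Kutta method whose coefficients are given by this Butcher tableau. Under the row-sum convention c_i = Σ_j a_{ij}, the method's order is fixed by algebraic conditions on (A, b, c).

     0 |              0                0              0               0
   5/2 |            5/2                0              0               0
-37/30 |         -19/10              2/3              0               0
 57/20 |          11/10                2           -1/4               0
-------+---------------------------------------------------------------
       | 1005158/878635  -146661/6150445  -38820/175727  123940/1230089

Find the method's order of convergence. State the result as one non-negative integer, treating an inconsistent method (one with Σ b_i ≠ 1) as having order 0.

b = (1005158/878635, -146661/6150445, -38820/175727, 123940/1230089)
c = (0, 5/2, -37/30, 57/20)
Ac = (0, 0, 5/3, 637/120)
Σ b_i: 1005158/878635·1 + (-146661/6150445)·1 + (-38820/175727)·1 + 123940/1230089·1 = 1 ✓
b·c: (-146661/6150445)·5/2 + (-38820/175727)·(-37/30) + 123940/1230089·57/20 = 1/2 ✓
b·c²: (-146661/6150445)·25/4 + (-38820/175727)·1369/900 + 123940/1230089·3249/400 = 1/3 ✓
b·Ac: (-38820/175727)·5/3 + 123940/1230089·637/120 = 1/6 ✓
b·c³: (-146661/6150445)·125/8 + (-38820/175727)·(-50653/27000) + 123940/1230089·185193/8000 = 300402641/126523440 ≠ 1/4 ⇒ order 3.
b·(c∘Ac): (-38820/175727)·(-37/18) + 123940/1230089·12103/800 = 41719439/21087240 ≠ 1/8
b·Ac²: (-38820/175727)·25/6 + 123940/1230089·43631/3600 = 9510901/31630860 ≠ 1/12
b·A²c: 123940/1230089·(-5/12) = -154925/3690267 ≠ 1/24

3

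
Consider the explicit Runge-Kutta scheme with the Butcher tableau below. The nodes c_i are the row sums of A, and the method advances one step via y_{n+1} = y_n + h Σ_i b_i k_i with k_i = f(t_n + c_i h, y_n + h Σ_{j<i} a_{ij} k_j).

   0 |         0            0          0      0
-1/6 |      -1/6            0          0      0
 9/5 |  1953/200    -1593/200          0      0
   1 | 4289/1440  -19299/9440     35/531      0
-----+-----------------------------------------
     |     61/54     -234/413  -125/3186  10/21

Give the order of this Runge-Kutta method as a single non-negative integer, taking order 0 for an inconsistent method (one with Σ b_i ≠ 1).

4

b = (61/54, -234/413, -125/3186, 10/21)
c = (0, -1/6, 9/5, 1)
Ac = (0, 0, 531/400, 147/320)
Σ b_i: 61/54·1 + (-234/413)·1 + (-125/3186)·1 + 10/21·1 = 1 ✓
b·c: (-234/413)·(-1/6) + (-125/3186)·9/5 + 10/21·1 = 1/2 ✓
b·c²: (-234/413)·1/36 + (-125/3186)·81/25 + 10/21·1 = 1/3 ✓
b·Ac: (-125/3186)·531/400 + 10/21·147/320 = 1/6 ✓
b·c³: (-234/413)·(-1/216) + (-125/3186)·729/125 + 10/21·1 = 1/4 ✓
b·(c∘Ac): (-125/3186)·4779/2000 + 10/21·147/320 = 1/8 ✓
b·Ac²: (-125/3186)·(-177/800) + 10/21·301/1920 = 1/12 ✓
b·A²c: 10/21·7/80 = 1/24 ✓; 4 stages ⇒ order 4.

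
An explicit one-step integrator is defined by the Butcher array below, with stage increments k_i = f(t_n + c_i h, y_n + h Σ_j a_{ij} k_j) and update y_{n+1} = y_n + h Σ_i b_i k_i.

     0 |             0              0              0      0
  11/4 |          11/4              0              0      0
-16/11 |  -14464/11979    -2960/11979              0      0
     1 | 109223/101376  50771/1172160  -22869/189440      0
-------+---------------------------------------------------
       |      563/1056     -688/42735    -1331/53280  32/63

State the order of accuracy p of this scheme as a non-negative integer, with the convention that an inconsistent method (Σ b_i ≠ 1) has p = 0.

4

b = (563/1056, -688/42735, -1331/53280, 32/63)
c = (0, 11/4, -16/11, 1)
Ac = (0, 0, -740/1089, 679/2304)
Σ b_i: 563/1056·1 + (-688/42735)·1 + (-1331/53280)·1 + 32/63·1 = 1 ✓
b·c: (-688/42735)·11/4 + (-1331/53280)·(-16/11) + 32/63·1 = 1/2 ✓
b·c²: (-688/42735)·121/16 + (-1331/53280)·256/121 + 32/63·1 = 1/3 ✓
b·Ac: (-1331/53280)·(-740/1089) + 32/63·679/2304 = 1/6 ✓
b·c³: (-688/42735)·1331/64 + (-1331/53280)·(-4096/1331) + 32/63·1 = 1/4 ✓
b·(c∘Ac): (-1331/53280)·11840/11979 + 32/63·679/2304 = 1/8 ✓
b·Ac²: (-1331/53280)·(-185/99) + 32/63·665/9216 = 1/12 ✓
b·A²c: 32/63·21/256 = 1/24 ✓; 4 stages ⇒ order 4.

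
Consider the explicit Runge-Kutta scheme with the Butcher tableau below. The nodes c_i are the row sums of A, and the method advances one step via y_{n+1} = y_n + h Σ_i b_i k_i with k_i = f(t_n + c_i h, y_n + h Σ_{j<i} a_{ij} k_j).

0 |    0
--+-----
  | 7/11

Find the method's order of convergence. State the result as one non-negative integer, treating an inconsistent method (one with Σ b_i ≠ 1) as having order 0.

0

b = (7/11)
c = (0)
Σ b_i: 7/11·1 = 7/11 ≠ 1 ⇒ order 0.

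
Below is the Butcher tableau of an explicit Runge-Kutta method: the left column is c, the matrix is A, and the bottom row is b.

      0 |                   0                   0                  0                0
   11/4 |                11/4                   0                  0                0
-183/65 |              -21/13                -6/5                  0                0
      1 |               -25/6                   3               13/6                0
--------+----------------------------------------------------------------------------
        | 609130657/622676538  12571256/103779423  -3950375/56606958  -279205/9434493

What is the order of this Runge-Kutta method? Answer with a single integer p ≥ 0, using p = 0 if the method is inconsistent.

3

b = (609130657/622676538, 12571256/103779423, -3950375/56606958, -279205/9434493)
c = (0, 11/4, -183/65, 1)
Ac = (0, 0, -33/10, 43/20)
Σ b_i: 609130657/622676538·1 + 12571256/103779423·1 + (-3950375/56606958)·1 + (-279205/9434493)·1 = 1 ✓
b·c: 12571256/103779423·11/4 + (-3950375/56606958)·(-183/65) + (-279205/9434493)·1 = 1/2 ✓
b·c²: 12571256/103779423·121/16 + (-3950375/56606958)·33489/4225 + (-279205/9434493)·1 = 1/3 ✓
b·Ac: (-3950375/56606958)·(-33/10) + (-279205/9434493)·43/20 = 1/6 ✓
b·c³: 12571256/103779423·1331/64 + (-3950375/56606958)·(-6128487/274625) + (-279205/9434493)·1 = 3970821983/981187272 ≠ 1/4 ⇒ order 3.
b·(c∘Ac): (-3950375/56606958)·6039/650 + (-279205/9434493)·43/20 = -13434589/18868986 ≠ 1/8
b·Ac²: (-3950375/56606958)·(-363/40) + (-279205/9434493)·207279/5200 = -1340181691/2452968180 ≠ 1/12
b·A²c: (-279205/9434493)·(-143/20) = 7985263/37737972 ≠ 1/24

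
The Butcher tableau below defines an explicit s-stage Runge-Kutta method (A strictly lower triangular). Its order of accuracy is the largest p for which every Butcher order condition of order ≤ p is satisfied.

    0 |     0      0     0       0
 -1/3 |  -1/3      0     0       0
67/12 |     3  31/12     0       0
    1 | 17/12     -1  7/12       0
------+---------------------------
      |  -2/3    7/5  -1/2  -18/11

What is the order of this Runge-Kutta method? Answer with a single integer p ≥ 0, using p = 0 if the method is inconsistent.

0

b = (-2/3, 7/5, -1/2, -18/11)
c = (0, -1/3, 67/12, 1)
Ac = (0, 0, -31/36, 517/144)
Σ b_i: (-2/3)·1 + 7/5·1 + (-1/2)·1 + (-18/11)·1 = -463/330 ≠ 1 ⇒ order 0.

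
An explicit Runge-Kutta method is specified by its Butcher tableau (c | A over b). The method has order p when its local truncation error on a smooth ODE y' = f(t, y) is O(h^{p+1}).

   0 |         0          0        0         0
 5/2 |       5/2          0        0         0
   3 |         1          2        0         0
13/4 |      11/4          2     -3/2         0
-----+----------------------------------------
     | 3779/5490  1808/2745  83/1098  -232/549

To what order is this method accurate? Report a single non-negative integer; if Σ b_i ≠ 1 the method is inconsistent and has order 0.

3

b = (3779/5490, 1808/2745, 83/1098, -232/549)
c = (0, 5/2, 3, 13/4)
Ac = (0, 0, 5, 1/2)
Σ b_i: 3779/5490·1 + 1808/2745·1 + 83/1098·1 + (-232/549)·1 = 1 ✓
b·c: 1808/2745·5/2 + 83/1098·3 + (-232/549)·13/4 = 1/2 ✓
b·c²: 1808/2745·25/4 + 83/1098·9 + (-232/549)·169/16 = 1/3 ✓
b·Ac: 83/1098·5 + (-232/549)·1/2 = 1/6 ✓
b·c³: 1808/2745·125/8 + 83/1098·27 + (-232/549)·2197/64 = -1061/488 ≠ 1/4 ⇒ order 3.
b·(c∘Ac): 83/1098·15 + (-232/549)·13/8 = 491/1098 ≠ 1/8
b·Ac²: 83/1098·25/2 + (-232/549)·(-1) = 1001/732 ≠ 1/12
b·A²c: (-232/549)·(-15/2) = 580/183 ≠ 1/24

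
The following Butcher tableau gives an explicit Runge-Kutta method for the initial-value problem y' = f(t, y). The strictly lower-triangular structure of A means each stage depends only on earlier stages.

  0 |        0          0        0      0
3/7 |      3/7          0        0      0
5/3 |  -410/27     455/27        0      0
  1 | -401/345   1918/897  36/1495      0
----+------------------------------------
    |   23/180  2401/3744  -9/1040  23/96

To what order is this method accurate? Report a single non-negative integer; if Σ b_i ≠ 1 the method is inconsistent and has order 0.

4

b = (23/180, 2401/3744, -9/1040, 23/96)
c = (0, 3/7, 5/3, 1)
Ac = (0, 0, 65/9, 22/23)
Σ b_i: 23/180·1 + 2401/3744·1 + (-9/1040)·1 + 23/96·1 = 1 ✓
b·c: 2401/3744·3/7 + (-9/1040)·5/3 + 23/96·1 = 1/2 ✓
b·c²: 2401/3744·9/49 + (-9/1040)·25/9 + 23/96·1 = 1/3 ✓
b·Ac: (-9/1040)·65/9 + 23/96·22/23 = 1/6 ✓
b·c³: 2401/3744·27/343 + (-9/1040)·125/27 + 23/96·1 = 1/4 ✓
b·(c∘Ac): (-9/1040)·325/27 + 23/96·22/23 = 1/8 ✓
b·Ac²: (-9/1040)·65/21 + 23/96·74/161 = 1/12 ✓
b·A²c: 23/96·4/23 = 1/24 ✓; 4 stages ⇒ order 4.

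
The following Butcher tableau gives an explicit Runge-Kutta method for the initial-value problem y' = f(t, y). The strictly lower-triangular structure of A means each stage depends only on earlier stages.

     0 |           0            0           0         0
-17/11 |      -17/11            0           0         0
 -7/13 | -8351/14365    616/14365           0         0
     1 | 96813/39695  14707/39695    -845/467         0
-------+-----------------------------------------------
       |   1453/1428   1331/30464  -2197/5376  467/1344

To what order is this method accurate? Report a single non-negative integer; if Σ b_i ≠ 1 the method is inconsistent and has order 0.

4

b = (1453/1428, 1331/30464, -2197/5376, 467/1344)
c = (0, -17/11, -7/13, 1)
Ac = (0, 0, -56/845, 938/2335)
Σ b_i: 1453/1428·1 + 1331/30464·1 + (-2197/5376)·1 + 467/1344·1 = 1 ✓
b·c: 1331/30464·(-17/11) + (-2197/5376)·(-7/13) + 467/1344·1 = 1/2 ✓
b·c²: 1331/30464·289/121 + (-2197/5376)·49/169 + 467/1344·1 = 1/3 ✓
b·Ac: (-2197/5376)·(-56/845) + 467/1344·938/2335 = 1/6 ✓
b·c³: 1331/30464·(-4913/1331) + (-2197/5376)·(-343/2197) + 467/1344·1 = 1/4 ✓
b·(c∘Ac): (-2197/5376)·392/10985 + 467/1344·938/2335 = 1/8 ✓
b·Ac²: (-2197/5376)·952/9295 + 467/1344·9254/25685 = 1/12 ✓
b·A²c: 467/1344·56/467 = 1/24 ✓; 4 stages ⇒ order 4.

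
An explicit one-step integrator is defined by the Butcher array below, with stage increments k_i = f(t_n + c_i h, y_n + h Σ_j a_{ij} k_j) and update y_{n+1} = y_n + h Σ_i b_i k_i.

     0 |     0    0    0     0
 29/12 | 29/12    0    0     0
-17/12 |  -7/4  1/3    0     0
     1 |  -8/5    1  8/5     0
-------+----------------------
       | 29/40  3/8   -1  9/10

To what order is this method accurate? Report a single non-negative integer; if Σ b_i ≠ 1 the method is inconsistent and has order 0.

b = (29/40, 3/8, -1, 9/10)
c = (0, 29/12, -17/12, 1)
Ac = (0, 0, 29/36, 3/20)
Σ b_i: 29/40·1 + 3/8·1 + (-1)·1 + 9/10·1 = 1 ✓
b·c: 3/8·29/12 + (-1)·(-17/12) + 9/10·1 = 1547/480 ≠ 1/2 ⇒ order 1.

1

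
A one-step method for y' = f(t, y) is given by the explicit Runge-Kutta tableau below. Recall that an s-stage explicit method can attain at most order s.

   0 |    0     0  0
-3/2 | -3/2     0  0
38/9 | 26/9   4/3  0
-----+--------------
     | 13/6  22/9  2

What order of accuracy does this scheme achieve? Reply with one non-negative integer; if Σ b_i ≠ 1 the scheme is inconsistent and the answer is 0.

0

b = (13/6, 22/9, 2)
c = (0, -3/2, 38/9)
Ac = (0, 0, -2)
Σ b_i: 13/6·1 + 22/9·1 + 2·1 = 119/18 ≠ 1 ⇒ order 0.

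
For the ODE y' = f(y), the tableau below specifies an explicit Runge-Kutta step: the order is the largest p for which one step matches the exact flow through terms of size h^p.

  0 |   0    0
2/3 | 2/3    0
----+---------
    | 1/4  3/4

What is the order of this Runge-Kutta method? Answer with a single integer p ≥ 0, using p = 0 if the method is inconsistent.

b = (1/4, 3/4)
c = (0, 2/3)
Σ b_i: 1/4·1 + 3/4·1 = 1 ✓
b·c: 3/4·2/3 = 1/2 ✓; 2 stages ⇒ order 2.

2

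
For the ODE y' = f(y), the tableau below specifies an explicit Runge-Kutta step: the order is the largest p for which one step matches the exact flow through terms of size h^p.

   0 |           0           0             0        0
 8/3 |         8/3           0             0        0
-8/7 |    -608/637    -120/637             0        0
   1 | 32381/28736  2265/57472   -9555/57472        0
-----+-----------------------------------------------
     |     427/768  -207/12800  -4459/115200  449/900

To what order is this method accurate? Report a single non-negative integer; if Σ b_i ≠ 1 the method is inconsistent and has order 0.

4

b = (427/768, -207/12800, -4459/115200, 449/900)
c = (0, 8/3, -8/7, 1)
Ac = (0, 0, -320/637, 265/898)
Σ b_i: 427/768·1 + (-207/12800)·1 + (-4459/115200)·1 + 449/900·1 = 1 ✓
b·c: (-207/12800)·8/3 + (-4459/115200)·(-8/7) + 449/900·1 = 1/2 ✓
b·c²: (-207/12800)·64/9 + (-4459/115200)·64/49 + 449/900·1 = 1/3 ✓
b·Ac: (-4459/115200)·(-320/637) + 449/900·265/898 = 1/6 ✓
b·c³: (-207/12800)·512/27 + (-4459/115200)·(-512/343) + 449/900·1 = 1/4 ✓
b·(c∘Ac): (-4459/115200)·2560/4459 + 449/900·265/898 = 1/8 ✓
b·Ac²: (-4459/115200)·(-2560/1911) + 449/900·85/1347 = 1/12 ✓
b·A²c: 449/900·75/898 = 1/24 ✓; 4 stages ⇒ order 4.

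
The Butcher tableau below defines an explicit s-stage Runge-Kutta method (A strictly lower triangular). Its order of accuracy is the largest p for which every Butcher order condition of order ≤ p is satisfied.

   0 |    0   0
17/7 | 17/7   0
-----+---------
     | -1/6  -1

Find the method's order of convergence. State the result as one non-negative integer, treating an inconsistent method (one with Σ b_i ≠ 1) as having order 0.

b = (-1/6, -1)
c = (0, 17/7)
Σ b_i: (-1/6)·1 + (-1)·1 = -7/6 ≠ 1 ⇒ order 0.

0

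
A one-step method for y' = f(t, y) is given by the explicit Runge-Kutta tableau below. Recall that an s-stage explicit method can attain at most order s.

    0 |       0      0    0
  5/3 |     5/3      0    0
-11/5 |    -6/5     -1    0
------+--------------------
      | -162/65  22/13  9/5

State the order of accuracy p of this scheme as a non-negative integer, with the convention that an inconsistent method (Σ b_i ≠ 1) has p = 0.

b = (-162/65, 22/13, 9/5)
c = (0, 5/3, -11/5)
Ac = (0, 0, -5/3)
Σ b_i: (-162/65)·1 + 22/13·1 + 9/5·1 = 1 ✓
b·c: 22/13·5/3 + 9/5·(-11/5) = -1111/975 ≠ 1/2 ⇒ order 1.

1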